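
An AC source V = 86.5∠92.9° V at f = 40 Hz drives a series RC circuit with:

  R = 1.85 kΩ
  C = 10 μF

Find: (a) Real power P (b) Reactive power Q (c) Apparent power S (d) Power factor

Step 1 — Angular frequency: ω = 2π·f = 2π·40 = 251.3 rad/s.
Step 2 — Component impedances:
  R: Z = R = 1850 Ω
  C: Z = 1/(jωC) = -j/(ω·C) = 0 - j397.9 Ω
Step 3 — Series combination: Z_total = R + C = 1850 - j397.9 Ω = 1892∠-12.1° Ω.
Step 4 — Source phasor: V = 86.5∠92.9° V = -4.376 + j86.39 V.
Step 5 — Current: I = V / Z = -0.01186 + j0.04415 A = 0.04571∠105.0° A.
Step 6 — Complex power: S = V·I* = 3.866 - j0.8314 VA.
Step 7 — Real power: P = Re(S) = 3.866 W.
Step 8 — Reactive power: Q = Im(S) = -0.8314 VAR.
Step 9 — Apparent power: |S| = 3.954 VA.
Step 10 — Power factor: PF = P/|S| = 0.9776 (leading).

(a) P = 3.866 W  (b) Q = -0.8314 VAR  (c) S = 3.954 VA  (d) PF = 0.9776 (leading)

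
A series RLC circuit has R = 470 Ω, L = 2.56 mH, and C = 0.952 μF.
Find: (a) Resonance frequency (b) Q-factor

Step 1 — Resonance condition Im(Z)=0 gives ω₀ = 1/√(LC).
Step 2 — ω₀ = 1/√(0.00256·9.52e-07) = 2.026e+04 rad/s.
Step 3 — f₀ = ω₀/(2π) = 3224 Hz.
Step 4 — Series Q: Q = ω₀L/R = 2.026e+04·0.00256/470 = 0.1103.

(a) f₀ = 3224 Hz  (b) Q = 0.1103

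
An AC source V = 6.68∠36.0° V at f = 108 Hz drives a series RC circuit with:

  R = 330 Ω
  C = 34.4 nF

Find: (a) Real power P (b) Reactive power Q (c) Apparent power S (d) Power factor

Step 1 — Angular frequency: ω = 2π·f = 2π·108 = 678.6 rad/s.
Step 2 — Component impedances:
  R: Z = R = 330 Ω
  C: Z = 1/(jωC) = -j/(ω·C) = 0 - j4.284e+04 Ω
Step 3 — Series combination: Z_total = R + C = 330 - j4.284e+04 Ω = 4.284e+04∠-89.6° Ω.
Step 4 — Source phasor: V = 6.68∠36.0° V = 5.404 + j3.926 V.
Step 5 — Current: I = V / Z = -9.068e-05 + j0.0001269 A = 0.0001559∠125.6° A.
Step 6 — Complex power: S = V·I* = 8.024e-06 - j0.001042 VA.
Step 7 — Real power: P = Re(S) = 8.024e-06 W.
Step 8 — Reactive power: Q = Im(S) = -0.001042 VAR.
Step 9 — Apparent power: |S| = 0.001042 VA.
Step 10 — Power factor: PF = P/|S| = 0.007703 (leading).

(a) P = 8.024e-06 W  (b) Q = -0.001042 VAR  (c) S = 0.001042 VA  (d) PF = 0.007703 (leading)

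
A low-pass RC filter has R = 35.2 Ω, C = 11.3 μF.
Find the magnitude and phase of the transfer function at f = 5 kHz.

Step 1 — Angular frequency: ω = 2π·5000 = 3.142e+04 rad/s.
Step 2 — Transfer function: H(jω) = 1/(1 + jωRC).
Step 3 — Denominator: 1 + jωRC = 1 + j·3.142e+04·35.2·1.13e-05 = 1 + j12.5.
Step 4 — H = 0.006363 - j0.07952.
Step 5 — Magnitude: |H| = 0.07977 (-22.0 dB); phase: φ = -85.4°.

|H| = 0.07977 (-22.0 dB), φ = -85.4°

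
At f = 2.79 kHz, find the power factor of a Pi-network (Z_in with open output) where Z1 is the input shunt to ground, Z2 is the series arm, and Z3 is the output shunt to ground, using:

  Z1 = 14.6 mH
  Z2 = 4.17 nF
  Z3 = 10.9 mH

Step 1 — Angular frequency: ω = 2π·f = 2π·2790 = 1.753e+04 rad/s.
Step 2 — Component impedances:
  Z1: Z = jωL = j·1.753e+04·0.0146 = 0 + j255.9 Ω
  Z2: Z = 1/(jωC) = -j/(ω·C) = 0 - j1.368e+04 Ω
  Z3: Z = jωL = j·1.753e+04·0.0109 = 0 + j191.1 Ω
Step 3 — With open output, the series arm Z2 and the output shunt Z3 appear in series to ground: Z2 + Z3 = 0 - j1.349e+04 Ω.
Step 4 — Parallel with input shunt Z1: Z_in = Z1 || (Z2 + Z3) = 0 + j260.9 Ω = 260.9∠90.0° Ω.
Step 5 — Power factor: PF = cos(φ) = Re(Z)/|Z| = -0/260.9 = -0.
Step 6 — Type: Im(Z) = 260.9 ⇒ lagging (phase φ = 90.0°).

PF = -0 (lagging, φ = 90.0°)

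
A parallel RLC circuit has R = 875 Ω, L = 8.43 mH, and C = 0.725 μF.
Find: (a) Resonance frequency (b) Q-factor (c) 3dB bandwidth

Step 1 — Resonance: ω₀ = 1/√(LC) = 1/√(0.00843·7.25e-07) = 1.279e+04 rad/s.
Step 2 — f₀ = ω₀/(2π) = 2036 Hz.
Step 3 — Parallel Q: Q = R/(ω₀L) = 875/(1.279e+04·0.00843) = 8.115.
Step 4 — Bandwidth: Δω = ω₀/Q = 1576 rad/s; BW = Δω/(2π) = 250.9 Hz.

(a) f₀ = 2036 Hz  (b) Q = 8.115  (c) BW = 250.9 Hz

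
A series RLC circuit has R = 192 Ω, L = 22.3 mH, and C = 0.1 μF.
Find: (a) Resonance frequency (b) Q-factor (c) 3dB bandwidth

Step 1 — Resonance: ω₀ = 1/√(LC) = 1/√(0.0223·1e-07) = 2.118e+04 rad/s.
Step 2 — f₀ = ω₀/(2π) = 3370 Hz.
Step 3 — Series Q: Q = ω₀L/R = 2.118e+04·0.0223/192 = 2.46.
Step 4 — Bandwidth: Δω = ω₀/Q = 8610 rad/s; BW = Δω/(2π) = 1370 Hz.

(a) f₀ = 3370 Hz  (b) Q = 2.46  (c) BW = 1370 Hz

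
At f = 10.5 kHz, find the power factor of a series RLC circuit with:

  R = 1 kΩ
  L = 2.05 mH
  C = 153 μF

Step 1 — Angular frequency: ω = 2π·f = 2π·1.05e+04 = 6.597e+04 rad/s.
Step 2 — Component impedances:
  R: Z = R = 1000 Ω
  L: Z = jωL = j·6.597e+04·0.00205 = 0 + j135.2 Ω
  C: Z = 1/(jωC) = -j/(ω·C) = 0 - j0.09907 Ω
Step 3 — Series combination: Z_total = R + L + C = 1000 + j135.1 Ω = 1009∠7.7° Ω.
Step 4 — Power factor: PF = cos(φ) = Re(Z)/|Z| = 1000/1009.1 = 0.991.
Step 5 — Type: Im(Z) = 135.1 ⇒ lagging (phase φ = 7.7°).

PF = 0.991 (lagging, φ = 7.7°)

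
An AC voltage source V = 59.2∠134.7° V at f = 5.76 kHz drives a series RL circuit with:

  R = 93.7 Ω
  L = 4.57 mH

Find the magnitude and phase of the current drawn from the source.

Step 1 — Angular frequency: ω = 2π·f = 2π·5760 = 3.619e+04 rad/s.
Step 2 — Component impedances:
  R: Z = R = 93.7 Ω
  L: Z = jωL = j·3.619e+04·0.00457 = 0 + j165.4 Ω
Step 3 — Series combination: Z_total = R + L = 93.7 + j165.4 Ω = 190.1∠60.5° Ω.
Step 4 — Source phasor: V = 59.2∠134.7° V = -41.64 + j42.08 V.
Step 5 — Ohm's law: I = V / Z_total = (-41.64 + j42.08) / (93.7 + j165.4) = 0.08462 + j0.2997 A.
Step 6 — Convert to polar: |I| = 0.3114 A, ∠I = 74.2°.

I = 0.3114∠74.2° A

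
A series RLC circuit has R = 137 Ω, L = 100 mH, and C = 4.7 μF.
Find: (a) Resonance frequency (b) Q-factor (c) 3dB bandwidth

Step 1 — Resonance: ω₀ = 1/√(LC) = 1/√(0.1·4.7e-06) = 1459 rad/s.
Step 2 — f₀ = ω₀/(2π) = 232.2 Hz.
Step 3 — Series Q: Q = ω₀L/R = 1459·0.1/137 = 1.065.
Step 4 — Bandwidth: Δω = ω₀/Q = 1370 rad/s; BW = Δω/(2π) = 218 Hz.

(a) f₀ = 232.2 Hz  (b) Q = 1.065  (c) BW = 218 Hz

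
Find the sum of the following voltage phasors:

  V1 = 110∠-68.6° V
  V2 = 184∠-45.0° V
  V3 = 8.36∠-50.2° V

Step 1 — Convert each phasor to rectangular form:
  V1 = 110·(cos(-68.6°) + j·sin(-68.6°)) = 40.14 - j102.4 V
  V2 = 184·(cos(-45.0°) + j·sin(-45.0°)) = 130.1 - j130.1 V
  V3 = 8.36·(cos(-50.2°) + j·sin(-50.2°)) = 5.351 - j6.423 V
Step 2 — Sum components: V_total = 175.6 - j238.9 V.
Step 3 — Convert to polar: |V_total| = 296.5 V, ∠V_total = -53.7°.

V_total = 296.5∠-53.7° V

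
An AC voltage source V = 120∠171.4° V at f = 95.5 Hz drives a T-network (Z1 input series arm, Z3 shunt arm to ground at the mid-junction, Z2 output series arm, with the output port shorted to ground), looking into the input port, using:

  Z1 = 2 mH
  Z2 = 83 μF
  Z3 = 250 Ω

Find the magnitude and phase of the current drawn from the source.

Step 1 — Angular frequency: ω = 2π·f = 2π·95.5 = 600 rad/s.
Step 2 — Component impedances:
  Z1: Z = jωL = j·600·0.002 = 0 + j1.2 Ω
  Z2: Z = 1/(jωC) = -j/(ω·C) = 0 - j20.08 Ω
  Z3: Z = R = 250 Ω
Step 3 — With the output port shorted to ground, the output series arm Z2 runs from the junction to ground; the shunt arm Z3 also runs from the junction to ground. They appear in parallel: Z3 || Z2 = 1.602 - j19.95 Ω.
Step 4 — Series with input arm Z1: Z_in = Z1 + (Z3 || Z2) = 1.602 - j18.75 Ω = 18.82∠-85.1° Ω.
Step 5 — Source phasor: V = 120∠171.4° V = -118.7 + j17.94 V.
Step 6 — Ohm's law: I = V / Z_total = (-118.7 + j17.94) / (1.602 - j18.75) = -1.487 - j6.201 A.
Step 7 — Convert to polar: |I| = 6.377 A, ∠I = -103.5°.

I = 6.377∠-103.5° A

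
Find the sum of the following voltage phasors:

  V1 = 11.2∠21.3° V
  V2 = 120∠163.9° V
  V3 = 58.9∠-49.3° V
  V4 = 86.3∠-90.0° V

Step 1 — Convert each phasor to rectangular form:
  V1 = 11.2·(cos(21.3°) + j·sin(21.3°)) = 10.43 + j4.068 V
  V2 = 120·(cos(163.9°) + j·sin(163.9°)) = -115.3 + j33.28 V
  V3 = 58.9·(cos(-49.3°) + j·sin(-49.3°)) = 38.41 - j44.65 V
  V4 = 86.3·(cos(-90.0°) + j·sin(-90.0°)) = 0 - j86.3 V
Step 2 — Sum components: V_total = -66.45 - j93.61 V.
Step 3 — Convert to polar: |V_total| = 114.8 V, ∠V_total = -125.4°.

V_total = 114.8∠-125.4° V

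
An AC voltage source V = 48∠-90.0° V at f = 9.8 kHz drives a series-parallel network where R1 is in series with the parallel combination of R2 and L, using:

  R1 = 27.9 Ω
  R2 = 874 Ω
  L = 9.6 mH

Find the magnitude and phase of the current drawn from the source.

Step 1 — Angular frequency: ω = 2π·f = 2π·9800 = 6.158e+04 rad/s.
Step 2 — Component impedances:
  R1: Z = R = 27.9 Ω
  R2: Z = R = 874 Ω
  L: Z = jωL = j·6.158e+04·0.0096 = 0 + j591.1 Ω
Step 3 — Parallel branch: R2 || L = 1/(1/R2 + 1/L) = 274.3 + j405.6 Ω.
Step 4 — Series with R1: Z_total = R1 + (R2 || L) = 302.2 + j405.6 Ω = 505.8∠53.3° Ω.
Step 5 — Source phasor: V = 48∠-90.0° V = 0 - j48 V.
Step 6 — Ohm's law: I = V / Z_total = (0 - j48) / (302.2 + j405.6) = -0.0761 - j0.0567 A.
Step 7 — Convert to polar: |I| = 0.0949 A, ∠I = -143.3°.

I = 0.0949∠-143.3° A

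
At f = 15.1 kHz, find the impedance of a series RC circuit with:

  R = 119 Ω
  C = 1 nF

Step 1 — Angular frequency: ω = 2π·f = 2π·1.51e+04 = 9.488e+04 rad/s.
Step 2 — Component impedances:
  R: Z = R = 119 Ω
  C: Z = 1/(jωC) = -j/(ω·C) = 0 - j1.054e+04 Ω
Step 3 — Series combination: Z_total = R + C = 119 - j1.054e+04 Ω = 1.054e+04∠-89.4° Ω.

Z = 119 - j1.054e+04 Ω = 1.054e+04∠-89.4° Ω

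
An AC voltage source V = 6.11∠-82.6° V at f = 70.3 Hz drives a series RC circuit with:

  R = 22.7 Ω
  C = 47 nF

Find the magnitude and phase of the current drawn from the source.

Step 1 — Angular frequency: ω = 2π·f = 2π·70.3 = 441.7 rad/s.
Step 2 — Component impedances:
  R: Z = R = 22.7 Ω
  C: Z = 1/(jωC) = -j/(ω·C) = 0 - j4.817e+04 Ω
Step 3 — Series combination: Z_total = R + C = 22.7 - j4.817e+04 Ω = 4.817e+04∠-90.0° Ω.
Step 4 — Source phasor: V = 6.11∠-82.6° V = 0.7869 - j6.059 V.
Step 5 — Ohm's law: I = V / Z_total = (0.7869 - j6.059) / (22.7 - j4.817e+04) = 0.0001258 + j1.628e-05 A.
Step 6 — Convert to polar: |I| = 0.0001268 A, ∠I = 7.4°.

I = 0.0001268∠7.4° A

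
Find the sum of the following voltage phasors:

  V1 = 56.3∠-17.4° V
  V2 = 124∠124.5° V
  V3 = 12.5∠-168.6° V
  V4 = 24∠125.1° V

Step 1 — Convert each phasor to rectangular form:
  V1 = 56.3·(cos(-17.4°) + j·sin(-17.4°)) = 53.72 - j16.84 V
  V2 = 124·(cos(124.5°) + j·sin(124.5°)) = -70.23 + j102.2 V
  V3 = 12.5·(cos(-168.6°) + j·sin(-168.6°)) = -12.25 - j2.471 V
  V4 = 24·(cos(125.1°) + j·sin(125.1°)) = -13.8 + j19.64 V
Step 2 — Sum components: V_total = -42.56 + j102.5 V.
Step 3 — Convert to polar: |V_total| = 111 V, ∠V_total = 112.5°.

V_total = 111∠112.5° V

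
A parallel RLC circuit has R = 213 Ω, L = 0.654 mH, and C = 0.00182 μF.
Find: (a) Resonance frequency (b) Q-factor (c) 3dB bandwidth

Step 1 — Resonance: ω₀ = 1/√(LC) = 1/√(0.000654·1.82e-09) = 9.166e+05 rad/s.
Step 2 — f₀ = ω₀/(2π) = 1.459e+05 Hz.
Step 3 — Parallel Q: Q = R/(ω₀L) = 213/(9.166e+05·0.000654) = 0.3553.
Step 4 — Bandwidth: Δω = ω₀/Q = 2.58e+06 rad/s; BW = Δω/(2π) = 4.106e+05 Hz.

(a) f₀ = 1.459e+05 Hz  (b) Q = 0.3553  (c) BW = 4.106e+05 Hz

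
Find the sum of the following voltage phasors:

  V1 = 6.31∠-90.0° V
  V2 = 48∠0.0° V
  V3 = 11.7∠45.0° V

Step 1 — Convert each phasor to rectangular form:
  V1 = 6.31·(cos(-90.0°) + j·sin(-90.0°)) = 0 - j6.31 V
  V2 = 48·(cos(0.0°) + j·sin(0.0°)) = 48 V
  V3 = 11.7·(cos(45.0°) + j·sin(45.0°)) = 8.273 + j8.273 V
Step 2 — Sum components: V_total = 56.27 + j1.963 V.
Step 3 — Convert to polar: |V_total| = 56.31 V, ∠V_total = 2.0°.

V_total = 56.31∠2.0° V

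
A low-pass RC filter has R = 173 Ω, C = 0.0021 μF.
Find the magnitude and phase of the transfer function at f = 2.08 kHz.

Step 1 — Angular frequency: ω = 2π·2080 = 1.307e+04 rad/s.
Step 2 — Transfer function: H(jω) = 1/(1 + jωRC).
Step 3 — Denominator: 1 + jωRC = 1 + j·1.307e+04·173·2.1e-09 = 1 + j0.004748.
Step 4 — H = 1 - j0.004748.
Step 5 — Magnitude: |H| = 1 (-0.0 dB); phase: φ = -0.3°.

|H| = 1 (-0.0 dB), φ = -0.3°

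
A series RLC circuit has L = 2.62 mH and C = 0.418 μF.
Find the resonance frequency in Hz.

Step 1 — Resonance condition Im(Z)=0 gives ω₀ = 1/√(LC).
Step 2 — ω₀ = 1/√(0.00262·4.18e-07) = 3.022e+04 rad/s.
Step 3 — f₀ = ω₀/(2π) = 4809 Hz.

f₀ = 4809 Hz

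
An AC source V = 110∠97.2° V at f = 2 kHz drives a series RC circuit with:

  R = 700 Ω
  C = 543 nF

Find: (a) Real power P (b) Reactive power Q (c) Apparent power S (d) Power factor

Step 1 — Angular frequency: ω = 2π·f = 2π·2000 = 1.257e+04 rad/s.
Step 2 — Component impedances:
  R: Z = R = 700 Ω
  C: Z = 1/(jωC) = -j/(ω·C) = 0 - j146.6 Ω
Step 3 — Series combination: Z_total = R + C = 700 - j146.6 Ω = 715.2∠-11.8° Ω.
Step 4 — Source phasor: V = 110∠97.2° V = -13.79 + j109.1 V.
Step 5 — Current: I = V / Z = -0.05014 + j0.1454 A = 0.1538∠109.0° A.
Step 6 — Complex power: S = V·I* = 16.56 - j3.467 VA.
Step 7 — Real power: P = Re(S) = 16.56 W.
Step 8 — Reactive power: Q = Im(S) = -3.467 VAR.
Step 9 — Apparent power: |S| = 16.92 VA.
Step 10 — Power factor: PF = P/|S| = 0.9788 (leading).

(a) P = 16.56 W  (b) Q = -3.467 VAR  (c) S = 16.92 VA  (d) PF = 0.9788 (leading)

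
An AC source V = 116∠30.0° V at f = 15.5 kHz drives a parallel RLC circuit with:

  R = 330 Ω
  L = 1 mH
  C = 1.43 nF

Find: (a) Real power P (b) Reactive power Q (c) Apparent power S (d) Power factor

Step 1 — Angular frequency: ω = 2π·f = 2π·1.55e+04 = 9.739e+04 rad/s.
Step 2 — Component impedances:
  R: Z = R = 330 Ω
  L: Z = jωL = j·9.739e+04·0.001 = 0 + j97.39 Ω
  C: Z = 1/(jωC) = -j/(ω·C) = 0 - j7180 Ω
Step 3 — Parallel combination: 1/Z_total = 1/R + 1/L + 1/C; Z_total = 27.11 + j90.62 Ω = 94.59∠73.3° Ω.
Step 4 — Source phasor: V = 116∠30.0° V = 100.5 + j58 V.
Step 5 — Current: I = V / Z = 0.8919 - j0.8418 A = 1.226∠-43.3° A.
Step 6 — Complex power: S = V·I* = 40.78 + j136.3 VA.
Step 7 — Real power: P = Re(S) = 40.78 W.
Step 8 — Reactive power: Q = Im(S) = 136.3 VAR.
Step 9 — Apparent power: |S| = 142.3 VA.
Step 10 — Power factor: PF = P/|S| = 0.2866 (lagging).

(a) P = 40.78 W  (b) Q = 136.3 VAR  (c) S = 142.3 VA  (d) PF = 0.2866 (lagging)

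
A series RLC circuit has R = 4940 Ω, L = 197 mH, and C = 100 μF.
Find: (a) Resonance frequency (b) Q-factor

Step 1 — Resonance condition Im(Z)=0 gives ω₀ = 1/√(LC).
Step 2 — ω₀ = 1/√(0.197·0.0001) = 225.3 rad/s.
Step 3 — f₀ = ω₀/(2π) = 35.86 Hz.
Step 4 — Series Q: Q = ω₀L/R = 225.3·0.197/4940 = 0.008985.

(a) f₀ = 35.86 Hz  (b) Q = 0.008985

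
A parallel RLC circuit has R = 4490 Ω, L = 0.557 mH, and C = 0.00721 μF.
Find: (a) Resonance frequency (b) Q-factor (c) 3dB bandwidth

Step 1 — Resonance: ω₀ = 1/√(LC) = 1/√(0.000557·7.21e-09) = 4.99e+05 rad/s.
Step 2 — f₀ = ω₀/(2π) = 7.942e+04 Hz.
Step 3 — Parallel Q: Q = R/(ω₀L) = 4490/(4.99e+05·0.000557) = 16.15.
Step 4 — Bandwidth: Δω = ω₀/Q = 3.089e+04 rad/s; BW = Δω/(2π) = 4916 Hz.

(a) f₀ = 7.942e+04 Hz  (b) Q = 16.15  (c) BW = 4916 Hz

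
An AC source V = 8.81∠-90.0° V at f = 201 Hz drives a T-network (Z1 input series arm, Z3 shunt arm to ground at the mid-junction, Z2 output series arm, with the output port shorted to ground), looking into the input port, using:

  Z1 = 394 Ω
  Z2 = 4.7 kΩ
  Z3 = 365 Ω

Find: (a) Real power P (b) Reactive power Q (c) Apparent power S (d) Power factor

Step 1 — Angular frequency: ω = 2π·f = 2π·201 = 1263 rad/s.
Step 2 — Component impedances:
  Z1: Z = R = 394 Ω
  Z2: Z = R = 4700 Ω
  Z3: Z = R = 365 Ω
Step 3 — With the output port shorted to ground, the output series arm Z2 runs from the junction to ground; the shunt arm Z3 also runs from the junction to ground. They appear in parallel: Z3 || Z2 = 338.7 Ω.
Step 4 — Series with input arm Z1: Z_in = Z1 + (Z3 || Z2) = 732.7 Ω = 732.7∠0.0° Ω.
Step 5 — Source phasor: V = 8.81∠-90.0° V = 0 - j8.81 V.
Step 6 — Current: I = V / Z = 0 - j0.01202 A = 0.01202∠-90.0° A.
Step 7 — Complex power: S = V·I* = 0.1059 VA.
Step 8 — Real power: P = Re(S) = 0.1059 W.
Step 9 — Reactive power: Q = Im(S) = 0 VAR.
Step 10 — Apparent power: |S| = 0.1059 VA.
Step 11 — Power factor: PF = P/|S| = 1 (unity).

(a) P = 0.1059 W  (b) Q = 0 VAR  (c) S = 0.1059 VA  (d) PF = 1 (unity)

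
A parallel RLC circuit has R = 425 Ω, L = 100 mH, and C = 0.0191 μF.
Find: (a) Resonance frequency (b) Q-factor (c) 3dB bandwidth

Step 1 — Resonance: ω₀ = 1/√(LC) = 1/√(0.1·1.91e-08) = 2.288e+04 rad/s.
Step 2 — f₀ = ω₀/(2π) = 3642 Hz.
Step 3 — Parallel Q: Q = R/(ω₀L) = 425/(2.288e+04·0.1) = 0.1857.
Step 4 — Bandwidth: Δω = ω₀/Q = 1.232e+05 rad/s; BW = Δω/(2π) = 1.961e+04 Hz.

(a) f₀ = 3642 Hz  (b) Q = 0.1857  (c) BW = 1.961e+04 Hz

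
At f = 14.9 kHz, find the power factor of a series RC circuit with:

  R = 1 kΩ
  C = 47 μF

Step 1 — Angular frequency: ω = 2π·f = 2π·1.49e+04 = 9.362e+04 rad/s.
Step 2 — Component impedances:
  R: Z = R = 1000 Ω
  C: Z = 1/(jωC) = -j/(ω·C) = 0 - j0.2273 Ω
Step 3 — Series combination: Z_total = R + C = 1000 - j0.2273 Ω = 1000∠-0.0° Ω.
Step 4 — Power factor: PF = cos(φ) = Re(Z)/|Z| = 1000/1000 = 1.
Step 5 — Type: Im(Z) = -0.2273 ⇒ leading (phase φ = -0.0°).

PF = 1 (leading, φ = -0.0°)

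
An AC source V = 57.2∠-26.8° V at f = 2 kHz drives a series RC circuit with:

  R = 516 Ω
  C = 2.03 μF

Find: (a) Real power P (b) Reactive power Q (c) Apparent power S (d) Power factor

Step 1 — Angular frequency: ω = 2π·f = 2π·2000 = 1.257e+04 rad/s.
Step 2 — Component impedances:
  R: Z = R = 516 Ω
  C: Z = 1/(jωC) = -j/(ω·C) = 0 - j39.2 Ω
Step 3 — Series combination: Z_total = R + C = 516 - j39.2 Ω = 517.5∠-4.3° Ω.
Step 4 — Source phasor: V = 57.2∠-26.8° V = 51.06 - j25.79 V.
Step 5 — Current: I = V / Z = 0.1022 - j0.04222 A = 0.1105∠-22.5° A.
Step 6 — Complex power: S = V·I* = 6.304 - j0.4789 VA.
Step 7 — Real power: P = Re(S) = 6.304 W.
Step 8 — Reactive power: Q = Im(S) = -0.4789 VAR.
Step 9 — Apparent power: |S| = 6.323 VA.
Step 10 — Power factor: PF = P/|S| = 0.9971 (leading).

(a) P = 6.304 W  (b) Q = -0.4789 VAR  (c) S = 6.323 VA  (d) PF = 0.9971 (leading)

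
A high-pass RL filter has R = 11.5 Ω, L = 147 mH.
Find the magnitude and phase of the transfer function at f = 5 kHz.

Step 1 — Angular frequency: ω = 2π·5000 = 3.142e+04 rad/s.
Step 2 — Transfer function: H(jω) = jωL/(R + jωL).
Step 3 — Numerator jωL = j·4618; denominator R + jωL = 11.5 + j4618.
Step 4 — H = 1 + j0.00249.
Step 5 — Magnitude: |H| = 1 (-0.0 dB); phase: φ = 0.1°.

|H| = 1 (-0.0 dB), φ = 0.1°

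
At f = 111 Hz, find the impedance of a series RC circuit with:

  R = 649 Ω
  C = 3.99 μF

Step 1 — Angular frequency: ω = 2π·f = 2π·111 = 697.4 rad/s.
Step 2 — Component impedances:
  R: Z = R = 649 Ω
  C: Z = 1/(jωC) = -j/(ω·C) = 0 - j359.4 Ω
Step 3 — Series combination: Z_total = R + C = 649 - j359.4 Ω = 741.8∠-29.0° Ω.

Z = 649 - j359.4 Ω = 741.8∠-29.0° Ω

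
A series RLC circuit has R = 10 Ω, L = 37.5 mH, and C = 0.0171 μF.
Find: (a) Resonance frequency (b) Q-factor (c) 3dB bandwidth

Step 1 — Resonance condition Im(Z)=0 gives ω₀ = 1/√(LC).
Step 2 — ω₀ = 1/√(0.0375·1.71e-08) = 3.949e+04 rad/s.
Step 3 — f₀ = ω₀/(2π) = 6285 Hz.
Step 4 — Series Q: Q = ω₀L/R = 3.949e+04·0.0375/10 = 148.1.
Step 5 — 3dB bandwidth: Δω = ω₀/Q = 266.7 rad/s; BW = Δω/(2π) = 42.44 Hz.

(a) f₀ = 6285 Hz  (b) Q = 148.1  (c) BW = 42.44 Hz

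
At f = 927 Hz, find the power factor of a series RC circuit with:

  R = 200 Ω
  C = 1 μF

Step 1 — Angular frequency: ω = 2π·f = 2π·927 = 5825 rad/s.
Step 2 — Component impedances:
  R: Z = R = 200 Ω
  C: Z = 1/(jωC) = -j/(ω·C) = 0 - j171.7 Ω
Step 3 — Series combination: Z_total = R + C = 200 - j171.7 Ω = 263.6∠-40.6° Ω.
Step 4 — Power factor: PF = cos(φ) = Re(Z)/|Z| = 200/263.58 = 0.7588.
Step 5 — Type: Im(Z) = -171.7 ⇒ leading (phase φ = -40.6°).

PF = 0.7588 (leading, φ = -40.6°)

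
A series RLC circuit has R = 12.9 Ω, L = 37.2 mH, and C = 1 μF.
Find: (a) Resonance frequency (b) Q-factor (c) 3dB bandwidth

Step 1 — Resonance: ω₀ = 1/√(LC) = 1/√(0.0372·1e-06) = 5185 rad/s.
Step 2 — f₀ = ω₀/(2π) = 825.2 Hz.
Step 3 — Series Q: Q = ω₀L/R = 5185·0.0372/12.9 = 14.95.
Step 4 — Bandwidth: Δω = ω₀/Q = 346.8 rad/s; BW = Δω/(2π) = 55.19 Hz.

(a) f₀ = 825.2 Hz  (b) Q = 14.95  (c) BW = 55.19 Hz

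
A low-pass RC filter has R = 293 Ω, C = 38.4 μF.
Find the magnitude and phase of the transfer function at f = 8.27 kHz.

Step 1 — Angular frequency: ω = 2π·8270 = 5.196e+04 rad/s.
Step 2 — Transfer function: H(jω) = 1/(1 + jωRC).
Step 3 — Denominator: 1 + jωRC = 1 + j·5.196e+04·293·3.84e-05 = 1 + j584.6.
Step 4 — H = 2.926e-06 - j0.00171.
Step 5 — Magnitude: |H| = 0.00171 (-55.3 dB); phase: φ = -89.9°.

|H| = 0.00171 (-55.3 dB), φ = -89.9°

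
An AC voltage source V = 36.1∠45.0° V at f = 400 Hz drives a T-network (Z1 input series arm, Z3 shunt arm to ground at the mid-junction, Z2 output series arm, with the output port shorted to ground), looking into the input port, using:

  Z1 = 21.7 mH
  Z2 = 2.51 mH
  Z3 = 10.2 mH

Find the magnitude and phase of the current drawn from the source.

Step 1 — Angular frequency: ω = 2π·f = 2π·400 = 2513 rad/s.
Step 2 — Component impedances:
  Z1: Z = jωL = j·2513·0.0217 = 0 + j54.54 Ω
  Z2: Z = jωL = j·2513·0.00251 = 0 + j6.308 Ω
  Z3: Z = jωL = j·2513·0.0102 = 0 + j25.64 Ω
Step 3 — With the output port shorted to ground, the output series arm Z2 runs from the junction to ground; the shunt arm Z3 also runs from the junction to ground. They appear in parallel: Z3 || Z2 = 0 + j5.063 Ω.
Step 4 — Series with input arm Z1: Z_in = Z1 + (Z3 || Z2) = 0 + j59.6 Ω = 59.6∠90.0° Ω.
Step 5 — Source phasor: V = 36.1∠45.0° V = 25.53 + j25.53 V.
Step 6 — Ohm's law: I = V / Z_total = (25.53 + j25.53) / (0 + j59.6) = 0.4283 - j0.4283 A.
Step 7 — Convert to polar: |I| = 0.6057 A, ∠I = -45.0°.

I = 0.6057∠-45.0° A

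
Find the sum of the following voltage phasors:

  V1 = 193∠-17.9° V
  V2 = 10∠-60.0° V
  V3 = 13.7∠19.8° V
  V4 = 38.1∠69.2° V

Step 1 — Convert each phasor to rectangular form:
  V1 = 193·(cos(-17.9°) + j·sin(-17.9°)) = 183.7 - j59.32 V
  V2 = 10·(cos(-60.0°) + j·sin(-60.0°)) = 5 - j8.66 V
  V3 = 13.7·(cos(19.8°) + j·sin(19.8°)) = 12.89 + j4.641 V
  V4 = 38.1·(cos(69.2°) + j·sin(69.2°)) = 13.53 + j35.62 V
Step 2 — Sum components: V_total = 215.1 - j27.72 V.
Step 3 — Convert to polar: |V_total| = 216.9 V, ∠V_total = -7.3°.

V_total = 216.9∠-7.3° V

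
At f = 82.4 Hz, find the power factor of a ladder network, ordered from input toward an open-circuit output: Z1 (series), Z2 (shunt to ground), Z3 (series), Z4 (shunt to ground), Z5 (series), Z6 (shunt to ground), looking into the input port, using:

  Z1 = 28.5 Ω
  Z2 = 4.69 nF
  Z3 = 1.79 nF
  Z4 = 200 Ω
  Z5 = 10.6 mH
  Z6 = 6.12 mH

Step 1 — Angular frequency: ω = 2π·f = 2π·82.4 = 517.7 rad/s.
Step 2 — Component impedances:
  Z1: Z = R = 28.5 Ω
  Z2: Z = 1/(jωC) = -j/(ω·C) = 0 - j4.118e+05 Ω
  Z3: Z = 1/(jωC) = -j/(ω·C) = 0 - j1.079e+06 Ω
  Z4: Z = R = 200 Ω
  Z5: Z = jωL = j·517.7·0.0106 = 0 + j5.488 Ω
  Z6: Z = jωL = j·517.7·0.00612 = 0 + j3.169 Ω
Step 3 — Ladder network (open output): work backward from the far end, alternating series and parallel combinations. Z_in = 28.53 - j2.981e+05 Ω = 2.981e+05∠-90.0° Ω.
Step 4 — Power factor: PF = cos(φ) = Re(Z)/|Z| = 28.53/2.981e+05 = 9.571e-05.
Step 5 — Type: Im(Z) = -2.981e+05 ⇒ leading (phase φ = -90.0°).

PF = 9.571e-05 (leading, φ = -90.0°)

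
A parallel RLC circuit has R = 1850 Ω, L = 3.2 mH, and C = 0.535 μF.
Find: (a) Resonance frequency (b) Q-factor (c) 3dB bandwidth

Step 1 — Resonance: ω₀ = 1/√(LC) = 1/√(0.0032·5.35e-07) = 2.417e+04 rad/s.
Step 2 — f₀ = ω₀/(2π) = 3847 Hz.
Step 3 — Parallel Q: Q = R/(ω₀L) = 1850/(2.417e+04·0.0032) = 23.92.
Step 4 — Bandwidth: Δω = ω₀/Q = 1010 rad/s; BW = Δω/(2π) = 160.8 Hz.

(a) f₀ = 3847 Hz  (b) Q = 23.92  (c) BW = 160.8 Hz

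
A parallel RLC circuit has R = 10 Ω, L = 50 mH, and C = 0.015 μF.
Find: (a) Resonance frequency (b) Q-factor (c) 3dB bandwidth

Step 1 — Resonance: ω₀ = 1/√(LC) = 1/√(0.05·1.5e-08) = 3.651e+04 rad/s.
Step 2 — f₀ = ω₀/(2π) = 5812 Hz.
Step 3 — Parallel Q: Q = R/(ω₀L) = 10/(3.651e+04·0.05) = 0.005477.
Step 4 — Bandwidth: Δω = ω₀/Q = 6.667e+06 rad/s; BW = Δω/(2π) = 1.061e+06 Hz.

(a) f₀ = 5812 Hz  (b) Q = 0.005477  (c) BW = 1.061e+06 Hz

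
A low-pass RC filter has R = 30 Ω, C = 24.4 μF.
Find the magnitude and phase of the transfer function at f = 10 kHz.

Step 1 — Angular frequency: ω = 2π·1e+04 = 6.283e+04 rad/s.
Step 2 — Transfer function: H(jω) = 1/(1 + jωRC).
Step 3 — Denominator: 1 + jωRC = 1 + j·6.283e+04·30·2.44e-05 = 1 + j45.99.
Step 4 — H = 0.0004725 - j0.02173.
Step 5 — Magnitude: |H| = 0.02174 (-33.3 dB); phase: φ = -88.8°.

|H| = 0.02174 (-33.3 dB), φ = -88.8°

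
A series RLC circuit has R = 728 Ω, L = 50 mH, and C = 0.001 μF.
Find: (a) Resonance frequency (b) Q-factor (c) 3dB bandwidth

Step 1 — Resonance condition Im(Z)=0 gives ω₀ = 1/√(LC).
Step 2 — ω₀ = 1/√(0.05·1e-09) = 1.414e+05 rad/s.
Step 3 — f₀ = ω₀/(2π) = 2.251e+04 Hz.
Step 4 — Series Q: Q = ω₀L/R = 1.414e+05·0.05/728 = 9.713.
Step 5 — 3dB bandwidth: Δω = ω₀/Q = 1.456e+04 rad/s; BW = Δω/(2π) = 2317 Hz.

(a) f₀ = 2.251e+04 Hz  (b) Q = 9.713  (c) BW = 2317 Hz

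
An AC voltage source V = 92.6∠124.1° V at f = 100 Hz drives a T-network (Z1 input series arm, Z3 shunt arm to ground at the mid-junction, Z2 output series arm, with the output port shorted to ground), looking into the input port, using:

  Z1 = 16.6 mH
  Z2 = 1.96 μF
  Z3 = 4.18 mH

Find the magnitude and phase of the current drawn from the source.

Step 1 — Angular frequency: ω = 2π·f = 2π·100 = 628.3 rad/s.
Step 2 — Component impedances:
  Z1: Z = jωL = j·628.3·0.0166 = 0 + j10.43 Ω
  Z2: Z = 1/(jωC) = -j/(ω·C) = 0 - j812 Ω
  Z3: Z = jωL = j·628.3·0.00418 = 0 + j2.626 Ω
Step 3 — With the output port shorted to ground, the output series arm Z2 runs from the junction to ground; the shunt arm Z3 also runs from the junction to ground. They appear in parallel: Z3 || Z2 = 0 + j2.635 Ω.
Step 4 — Series with input arm Z1: Z_in = Z1 + (Z3 || Z2) = 0 + j13.06 Ω = 13.06∠90.0° Ω.
Step 5 — Source phasor: V = 92.6∠124.1° V = -51.92 + j76.68 V.
Step 6 — Ohm's law: I = V / Z_total = (-51.92 + j76.68) / (0 + j13.06) = 5.869 + j3.974 A.
Step 7 — Convert to polar: |I| = 7.088 A, ∠I = 34.1°.

I = 7.088∠34.1° A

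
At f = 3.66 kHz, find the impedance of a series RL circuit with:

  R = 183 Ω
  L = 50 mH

Step 1 — Angular frequency: ω = 2π·f = 2π·3660 = 2.3e+04 rad/s.
Step 2 — Component impedances:
  R: Z = R = 183 Ω
  L: Z = jωL = j·2.3e+04·0.05 = 0 + j1150 Ω
Step 3 — Series combination: Z_total = R + L = 183 + j1150 Ω = 1164∠81.0° Ω.

Z = 183 + j1150 Ω = 1164∠81.0° Ω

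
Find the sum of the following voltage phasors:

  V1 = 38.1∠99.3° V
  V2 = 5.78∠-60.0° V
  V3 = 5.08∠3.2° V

Step 1 — Convert each phasor to rectangular form:
  V1 = 38.1·(cos(99.3°) + j·sin(99.3°)) = -6.157 + j37.6 V
  V2 = 5.78·(cos(-60.0°) + j·sin(-60.0°)) = 2.89 - j5.006 V
  V3 = 5.08·(cos(3.2°) + j·sin(3.2°)) = 5.072 + j0.2836 V
Step 2 — Sum components: V_total = 1.805 + j32.88 V.
Step 3 — Convert to polar: |V_total| = 32.93 V, ∠V_total = 86.9°.

V_total = 32.93∠86.9° V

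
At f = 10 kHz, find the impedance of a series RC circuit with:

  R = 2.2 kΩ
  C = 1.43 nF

Step 1 — Angular frequency: ω = 2π·f = 2π·1e+04 = 6.283e+04 rad/s.
Step 2 — Component impedances:
  R: Z = R = 2200 Ω
  C: Z = 1/(jωC) = -j/(ω·C) = 0 - j1.113e+04 Ω
Step 3 — Series combination: Z_total = R + C = 2200 - j1.113e+04 Ω = 1.135e+04∠-78.8° Ω.

Z = 2200 - j1.113e+04 Ω = 1.135e+04∠-78.8° Ω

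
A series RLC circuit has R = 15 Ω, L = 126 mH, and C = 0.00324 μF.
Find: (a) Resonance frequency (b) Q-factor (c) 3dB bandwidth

Step 1 — Resonance condition Im(Z)=0 gives ω₀ = 1/√(LC).
Step 2 — ω₀ = 1/√(0.126·3.24e-09) = 4.949e+04 rad/s.
Step 3 — f₀ = ω₀/(2π) = 7877 Hz.
Step 4 — Series Q: Q = ω₀L/R = 4.949e+04·0.126/15 = 415.7.
Step 5 — 3dB bandwidth: Δω = ω₀/Q = 119 rad/s; BW = Δω/(2π) = 18.95 Hz.

(a) f₀ = 7877 Hz  (b) Q = 415.7  (c) BW = 18.95 Hz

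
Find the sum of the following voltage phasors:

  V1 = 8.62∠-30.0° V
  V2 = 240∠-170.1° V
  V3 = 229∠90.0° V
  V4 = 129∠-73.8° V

Step 1 — Convert each phasor to rectangular form:
  V1 = 8.62·(cos(-30.0°) + j·sin(-30.0°)) = 7.465 - j4.31 V
  V2 = 240·(cos(-170.1°) + j·sin(-170.1°)) = -236.4 - j41.26 V
  V3 = 229·(cos(90.0°) + j·sin(90.0°)) = 0 + j229 V
  V4 = 129·(cos(-73.8°) + j·sin(-73.8°)) = 35.99 - j123.9 V
Step 2 — Sum components: V_total = -193 + j59.55 V.
Step 3 — Convert to polar: |V_total| = 202 V, ∠V_total = 162.9°.

V_total = 202∠162.9° V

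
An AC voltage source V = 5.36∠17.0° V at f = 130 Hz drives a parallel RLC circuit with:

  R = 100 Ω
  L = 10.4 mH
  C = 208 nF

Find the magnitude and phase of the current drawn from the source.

Step 1 — Angular frequency: ω = 2π·f = 2π·130 = 816.8 rad/s.
Step 2 — Component impedances:
  R: Z = R = 100 Ω
  L: Z = jωL = j·816.8·0.0104 = 0 + j8.495 Ω
  C: Z = 1/(jωC) = -j/(ω·C) = 0 - j5886 Ω
Step 3 — Parallel combination: 1/Z_total = 1/R + 1/L + 1/C; Z_total = 0.7185 + j8.446 Ω = 8.477∠85.1° Ω.
Step 4 — Source phasor: V = 5.36∠17.0° V = 5.126 + j1.567 V.
Step 5 — Ohm's law: I = V / Z_total = (5.126 + j1.567) / (0.7185 + j8.446) = 0.2355 - j0.5869 A.
Step 6 — Convert to polar: |I| = 0.6323 A, ∠I = -68.1°.

I = 0.6323∠-68.1° A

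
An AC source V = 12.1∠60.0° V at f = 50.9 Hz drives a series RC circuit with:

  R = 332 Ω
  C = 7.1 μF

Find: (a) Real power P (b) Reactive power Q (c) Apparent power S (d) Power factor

Step 1 — Angular frequency: ω = 2π·f = 2π·50.9 = 319.8 rad/s.
Step 2 — Component impedances:
  R: Z = R = 332 Ω
  C: Z = 1/(jωC) = -j/(ω·C) = 0 - j440.4 Ω
Step 3 — Series combination: Z_total = R + C = 332 - j440.4 Ω = 551.5∠-53.0° Ω.
Step 4 — Source phasor: V = 12.1∠60.0° V = 6.05 + j10.48 V.
Step 5 — Current: I = V / Z = -0.008568 + j0.0202 A = 0.02194∠113.0° A.
Step 6 — Complex power: S = V·I* = 0.1598 - j0.212 VA.
Step 7 — Real power: P = Re(S) = 0.1598 W.
Step 8 — Reactive power: Q = Im(S) = -0.212 VAR.
Step 9 — Apparent power: |S| = 0.2655 VA.
Step 10 — Power factor: PF = P/|S| = 0.602 (leading).

(a) P = 0.1598 W  (b) Q = -0.212 VAR  (c) S = 0.2655 VA  (d) PF = 0.602 (leading)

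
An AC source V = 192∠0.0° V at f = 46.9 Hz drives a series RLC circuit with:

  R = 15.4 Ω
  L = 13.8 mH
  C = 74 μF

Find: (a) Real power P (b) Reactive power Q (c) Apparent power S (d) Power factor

Step 1 — Angular frequency: ω = 2π·f = 2π·46.9 = 294.7 rad/s.
Step 2 — Component impedances:
  R: Z = R = 15.4 Ω
  L: Z = jωL = j·294.7·0.0138 = 0 + j4.067 Ω
  C: Z = 1/(jωC) = -j/(ω·C) = 0 - j45.86 Ω
Step 3 — Series combination: Z_total = R + L + C = 15.4 - j41.79 Ω = 44.54∠-69.8° Ω.
Step 4 — Source phasor: V = 192∠0.0° V = 192 V.
Step 5 — Current: I = V / Z = 1.491 + j4.045 A = 4.311∠69.8° A.
Step 6 — Complex power: S = V·I* = 286.2 - j776.6 VA.
Step 7 — Real power: P = Re(S) = 286.2 W.
Step 8 — Reactive power: Q = Im(S) = -776.6 VAR.
Step 9 — Apparent power: |S| = 827.7 VA.
Step 10 — Power factor: PF = P/|S| = 0.3458 (leading).

(a) P = 286.2 W  (b) Q = -776.6 VAR  (c) S = 827.7 VA  (d) PF = 0.3458 (leading)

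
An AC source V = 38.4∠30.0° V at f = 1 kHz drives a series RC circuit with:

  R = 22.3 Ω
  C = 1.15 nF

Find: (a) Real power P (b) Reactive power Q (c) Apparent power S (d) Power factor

Step 1 — Angular frequency: ω = 2π·f = 2π·1000 = 6283 rad/s.
Step 2 — Component impedances:
  R: Z = R = 22.3 Ω
  C: Z = 1/(jωC) = -j/(ω·C) = 0 - j1.384e+05 Ω
Step 3 — Series combination: Z_total = R + C = 22.3 - j1.384e+05 Ω = 1.384e+05∠-90.0° Ω.
Step 4 — Source phasor: V = 38.4∠30.0° V = 33.26 + j19.2 V.
Step 5 — Current: I = V / Z = -0.0001387 + j0.0002403 A = 0.0002775∠120.0° A.
Step 6 — Complex power: S = V·I* = 1.717e-06 - j0.01065 VA.
Step 7 — Real power: P = Re(S) = 1.717e-06 W.
Step 8 — Reactive power: Q = Im(S) = -0.01065 VAR.
Step 9 — Apparent power: |S| = 0.01065 VA.
Step 10 — Power factor: PF = P/|S| = 0.0001611 (leading).

(a) P = 1.717e-06 W  (b) Q = -0.01065 VAR  (c) S = 0.01065 VA  (d) PF = 0.0001611 (leading)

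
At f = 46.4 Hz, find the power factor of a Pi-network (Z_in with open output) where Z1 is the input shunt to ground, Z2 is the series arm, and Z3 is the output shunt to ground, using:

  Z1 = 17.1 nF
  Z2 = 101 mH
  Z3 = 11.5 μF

Step 1 — Angular frequency: ω = 2π·f = 2π·46.4 = 291.5 rad/s.
Step 2 — Component impedances:
  Z1: Z = 1/(jωC) = -j/(ω·C) = 0 - j2.006e+05 Ω
  Z2: Z = jωL = j·291.5·0.101 = 0 + j29.45 Ω
  Z3: Z = 1/(jωC) = -j/(ω·C) = 0 - j298.3 Ω
Step 3 — With open output, the series arm Z2 and the output shunt Z3 appear in series to ground: Z2 + Z3 = 0 - j268.8 Ω.
Step 4 — Parallel with input shunt Z1: Z_in = Z1 || (Z2 + Z3) = 0 - j268.5 Ω = 268.5∠-90.0° Ω.
Step 5 — Power factor: PF = cos(φ) = Re(Z)/|Z| = 0/268.5 = 0.
Step 6 — Type: Im(Z) = -268.5 ⇒ leading (phase φ = -90.0°).

PF = 0 (leading, φ = -90.0°)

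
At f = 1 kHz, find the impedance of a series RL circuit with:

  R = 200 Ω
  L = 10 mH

Step 1 — Angular frequency: ω = 2π·f = 2π·1000 = 6283 rad/s.
Step 2 — Component impedances:
  R: Z = R = 200 Ω
  L: Z = jωL = j·6283·0.01 = 0 + j62.83 Ω
Step 3 — Series combination: Z_total = R + L = 200 + j62.83 Ω = 209.6∠17.4° Ω.

Z = 200 + j62.83 Ω = 209.6∠17.4° Ω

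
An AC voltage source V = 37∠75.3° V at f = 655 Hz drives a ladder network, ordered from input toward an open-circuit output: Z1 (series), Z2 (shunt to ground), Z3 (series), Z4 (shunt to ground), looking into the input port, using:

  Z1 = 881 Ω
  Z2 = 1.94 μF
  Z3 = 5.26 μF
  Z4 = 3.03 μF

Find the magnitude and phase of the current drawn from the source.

Step 1 — Angular frequency: ω = 2π·f = 2π·655 = 4115 rad/s.
Step 2 — Component impedances:
  Z1: Z = R = 881 Ω
  Z2: Z = 1/(jωC) = -j/(ω·C) = 0 - j125.2 Ω
  Z3: Z = 1/(jωC) = -j/(ω·C) = 0 - j46.19 Ω
  Z4: Z = 1/(jωC) = -j/(ω·C) = 0 - j80.19 Ω
Step 3 — Ladder network (open output): work backward from the far end, alternating series and parallel combinations. Z_in = 881 - j62.91 Ω = 883.2∠-4.1° Ω.
Step 4 — Source phasor: V = 37∠75.3° V = 9.389 + j35.79 V.
Step 5 — Ohm's law: I = V / Z_total = (9.389 + j35.79) / (881 - j62.91) = 0.007717 + j0.04117 A.
Step 6 — Convert to polar: |I| = 0.04189 A, ∠I = 79.4°.

I = 0.04189∠79.4° A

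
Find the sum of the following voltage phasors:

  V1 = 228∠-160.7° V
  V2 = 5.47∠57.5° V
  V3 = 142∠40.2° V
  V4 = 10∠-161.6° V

Step 1 — Convert each phasor to rectangular form:
  V1 = 228·(cos(-160.7°) + j·sin(-160.7°)) = -215.2 - j75.36 V
  V2 = 5.47·(cos(57.5°) + j·sin(57.5°)) = 2.939 + j4.613 V
  V3 = 142·(cos(40.2°) + j·sin(40.2°)) = 108.5 + j91.65 V
  V4 = 10·(cos(-161.6°) + j·sin(-161.6°)) = -9.489 - j3.156 V
Step 2 — Sum components: V_total = -113.3 + j17.75 V.
Step 3 — Convert to polar: |V_total| = 114.7 V, ∠V_total = 171.1°.

V_total = 114.7∠171.1° V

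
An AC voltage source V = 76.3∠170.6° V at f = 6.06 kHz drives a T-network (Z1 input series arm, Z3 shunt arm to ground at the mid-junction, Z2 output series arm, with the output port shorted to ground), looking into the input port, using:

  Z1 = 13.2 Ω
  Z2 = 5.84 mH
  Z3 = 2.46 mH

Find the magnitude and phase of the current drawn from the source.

Step 1 — Angular frequency: ω = 2π·f = 2π·6060 = 3.808e+04 rad/s.
Step 2 — Component impedances:
  Z1: Z = R = 13.2 Ω
  Z2: Z = jωL = j·3.808e+04·0.00584 = 0 + j222.4 Ω
  Z3: Z = jωL = j·3.808e+04·0.00246 = 0 + j93.67 Ω
Step 3 — With the output port shorted to ground, the output series arm Z2 runs from the junction to ground; the shunt arm Z3 also runs from the junction to ground. They appear in parallel: Z3 || Z2 = 0 + j65.91 Ω.
Step 4 — Series with input arm Z1: Z_in = Z1 + (Z3 || Z2) = 13.2 + j65.91 Ω = 67.21∠78.7° Ω.
Step 5 — Source phasor: V = 76.3∠170.6° V = -75.28 + j12.46 V.
Step 6 — Ohm's law: I = V / Z_total = (-75.28 + j12.46) / (13.2 + j65.91) = -0.03815 + j1.135 A.
Step 7 — Convert to polar: |I| = 1.135 A, ∠I = 91.9°.

I = 1.135∠91.9° A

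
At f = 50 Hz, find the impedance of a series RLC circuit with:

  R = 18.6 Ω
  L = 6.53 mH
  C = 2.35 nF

Step 1 — Angular frequency: ω = 2π·f = 2π·50 = 314.2 rad/s.
Step 2 — Component impedances:
  R: Z = R = 18.6 Ω
  L: Z = jωL = j·314.2·0.00653 = 0 + j2.051 Ω
  C: Z = 1/(jωC) = -j/(ω·C) = 0 - j1.355e+06 Ω
Step 3 — Series combination: Z_total = R + L + C = 18.6 - j1.355e+06 Ω = 1.355e+06∠-90.0° Ω.

Z = 18.6 - j1.355e+06 Ω = 1.355e+06∠-90.0° Ω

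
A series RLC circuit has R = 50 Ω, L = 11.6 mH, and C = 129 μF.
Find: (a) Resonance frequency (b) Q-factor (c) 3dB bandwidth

Step 1 — Resonance condition Im(Z)=0 gives ω₀ = 1/√(LC).
Step 2 — ω₀ = 1/√(0.0116·0.000129) = 817.5 rad/s.
Step 3 — f₀ = ω₀/(2π) = 130.1 Hz.
Step 4 — Series Q: Q = ω₀L/R = 817.5·0.0116/50 = 0.1897.
Step 5 — 3dB bandwidth: Δω = ω₀/Q = 4310 rad/s; BW = Δω/(2π) = 686 Hz.

(a) f₀ = 130.1 Hz  (b) Q = 0.1897  (c) BW = 686 Hz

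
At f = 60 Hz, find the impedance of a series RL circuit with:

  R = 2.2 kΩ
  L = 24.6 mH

Step 1 — Angular frequency: ω = 2π·f = 2π·60 = 377 rad/s.
Step 2 — Component impedances:
  R: Z = R = 2200 Ω
  L: Z = jωL = j·377·0.0246 = 0 + j9.274 Ω
Step 3 — Series combination: Z_total = R + L = 2200 + j9.274 Ω = 2200∠0.2° Ω.

Z = 2200 + j9.274 Ω = 2200∠0.2° Ω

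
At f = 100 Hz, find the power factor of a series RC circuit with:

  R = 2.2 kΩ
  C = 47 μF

Step 1 — Angular frequency: ω = 2π·f = 2π·100 = 628.3 rad/s.
Step 2 — Component impedances:
  R: Z = R = 2200 Ω
  C: Z = 1/(jωC) = -j/(ω·C) = 0 - j33.86 Ω
Step 3 — Series combination: Z_total = R + C = 2200 - j33.86 Ω = 2200∠-0.9° Ω.
Step 4 — Power factor: PF = cos(φ) = Re(Z)/|Z| = 2200/2200.3 = 0.9999.
Step 5 — Type: Im(Z) = -33.86 ⇒ leading (phase φ = -0.9°).

PF = 0.9999 (leading, φ = -0.9°)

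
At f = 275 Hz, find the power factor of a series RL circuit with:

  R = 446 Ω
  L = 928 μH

Step 1 — Angular frequency: ω = 2π·f = 2π·275 = 1728 rad/s.
Step 2 — Component impedances:
  R: Z = R = 446 Ω
  L: Z = jωL = j·1728·0.000928 = 0 + j1.603 Ω
Step 3 — Series combination: Z_total = R + L = 446 + j1.603 Ω = 446∠0.2° Ω.
Step 4 — Power factor: PF = cos(φ) = Re(Z)/|Z| = 446/446 = 1.
Step 5 — Type: Im(Z) = 1.603 ⇒ lagging (phase φ = 0.2°).

PF = 1 (lagging, φ = 0.2°)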